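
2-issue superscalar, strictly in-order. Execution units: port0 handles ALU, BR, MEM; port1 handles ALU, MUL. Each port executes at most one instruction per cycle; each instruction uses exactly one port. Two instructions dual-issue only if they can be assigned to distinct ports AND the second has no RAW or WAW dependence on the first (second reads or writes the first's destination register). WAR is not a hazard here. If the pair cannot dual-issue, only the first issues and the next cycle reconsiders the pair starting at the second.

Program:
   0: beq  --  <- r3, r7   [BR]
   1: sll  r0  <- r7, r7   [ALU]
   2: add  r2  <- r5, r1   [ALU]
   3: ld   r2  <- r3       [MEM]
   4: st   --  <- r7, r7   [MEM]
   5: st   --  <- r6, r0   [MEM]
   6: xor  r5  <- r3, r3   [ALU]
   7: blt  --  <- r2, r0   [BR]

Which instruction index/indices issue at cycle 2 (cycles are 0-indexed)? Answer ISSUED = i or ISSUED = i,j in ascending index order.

ISSUED = 3

[0] i0/i1  beq.BR sll.ALU  -- dual
[1] i2  add.ALU  -- WAW r2
[2] i3  ld.MEM  -- no-port MEM/MEM
[3] i4  st.MEM  -- no-port MEM/MEM
[4] i5/i6  st.MEM xor.ALU  -- dual
[5] i7  blt.BR  -- tail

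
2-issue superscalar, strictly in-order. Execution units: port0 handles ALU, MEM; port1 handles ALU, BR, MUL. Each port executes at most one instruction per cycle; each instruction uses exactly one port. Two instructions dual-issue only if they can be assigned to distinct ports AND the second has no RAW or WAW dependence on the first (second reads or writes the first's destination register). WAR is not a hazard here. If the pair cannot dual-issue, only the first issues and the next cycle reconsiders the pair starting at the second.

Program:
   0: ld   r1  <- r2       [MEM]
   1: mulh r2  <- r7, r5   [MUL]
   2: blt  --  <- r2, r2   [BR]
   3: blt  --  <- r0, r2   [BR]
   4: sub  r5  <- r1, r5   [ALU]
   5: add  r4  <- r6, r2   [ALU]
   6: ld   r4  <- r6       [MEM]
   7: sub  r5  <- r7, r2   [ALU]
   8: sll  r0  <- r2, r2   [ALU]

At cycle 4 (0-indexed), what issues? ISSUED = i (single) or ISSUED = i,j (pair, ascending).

[0] i0,i1  ld.MEM mulh.MUL  -- pair
[1] i2  blt.BR  -- no-port BR/BR
[2] i3,i4  blt.BR sub.ALU  -- pair
[3] i5  add.ALU  -- WAW r4
[4] i6,i7  ld.MEM sub.ALU  -- pair
[5] i8  sll.ALU  -- tail

ISSUED = 6,7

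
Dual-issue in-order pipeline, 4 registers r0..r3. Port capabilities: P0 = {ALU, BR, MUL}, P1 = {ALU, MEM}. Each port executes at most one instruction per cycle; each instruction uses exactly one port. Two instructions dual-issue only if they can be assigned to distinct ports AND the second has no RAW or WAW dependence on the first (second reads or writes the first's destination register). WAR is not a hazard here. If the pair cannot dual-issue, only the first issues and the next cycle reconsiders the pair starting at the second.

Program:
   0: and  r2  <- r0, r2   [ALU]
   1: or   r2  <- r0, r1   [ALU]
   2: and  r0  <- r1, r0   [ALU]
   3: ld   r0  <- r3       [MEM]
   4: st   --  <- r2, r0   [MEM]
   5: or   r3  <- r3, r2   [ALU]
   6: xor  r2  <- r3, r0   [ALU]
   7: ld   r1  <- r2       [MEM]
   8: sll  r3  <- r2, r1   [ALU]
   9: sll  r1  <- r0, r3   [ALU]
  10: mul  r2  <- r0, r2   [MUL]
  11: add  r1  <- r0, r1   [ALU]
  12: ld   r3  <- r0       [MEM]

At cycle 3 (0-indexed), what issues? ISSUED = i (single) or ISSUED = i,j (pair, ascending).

#0 head=0: and i0 WAW r2
#1 head=1: or/and i1&i2 pair
#2 head=3: ld i3 no-port MEM/MEM
#3 head=4: st/or i4&i5 pair
#4 head=6: xor i6 RAW r2
#5 head=7: ld i7 RAW r1
#6 head=8: sll i8 RAW r3
#7 head=9: sll/mul i9&i10 pair
#8 head=11: add/ld i11&i12 pair

ISSUED = 4,5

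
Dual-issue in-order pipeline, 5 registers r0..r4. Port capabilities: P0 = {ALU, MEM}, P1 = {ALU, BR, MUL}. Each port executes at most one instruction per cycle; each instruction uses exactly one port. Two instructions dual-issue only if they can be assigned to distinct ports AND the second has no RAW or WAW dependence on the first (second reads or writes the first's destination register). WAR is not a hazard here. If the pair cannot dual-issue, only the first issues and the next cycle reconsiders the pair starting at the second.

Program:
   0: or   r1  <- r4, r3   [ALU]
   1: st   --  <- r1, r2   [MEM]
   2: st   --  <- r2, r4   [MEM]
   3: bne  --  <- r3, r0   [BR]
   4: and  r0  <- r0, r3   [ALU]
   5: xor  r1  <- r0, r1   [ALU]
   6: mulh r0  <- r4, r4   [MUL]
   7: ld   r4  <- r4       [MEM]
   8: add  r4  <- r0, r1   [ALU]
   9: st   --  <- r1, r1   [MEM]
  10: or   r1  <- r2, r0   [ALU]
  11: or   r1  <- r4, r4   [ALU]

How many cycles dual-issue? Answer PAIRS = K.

PAIRS = 3

  cy0 -> i0 (or) RAW r1
  cy1 -> i1 (st) no-port MEM/MEM
  cy2 -> i2+i3 (st/bne) pair
  cy3 -> i4 (and) RAW r0
  cy4 -> i5+i6 (xor/mulh) pair
  cy5 -> i7 (ld) WAW r4
  cy6 -> i8+i9 (add/st) pair
  cy7 -> i10 (or) WAW r1
  cy8 -> i11 (or) tail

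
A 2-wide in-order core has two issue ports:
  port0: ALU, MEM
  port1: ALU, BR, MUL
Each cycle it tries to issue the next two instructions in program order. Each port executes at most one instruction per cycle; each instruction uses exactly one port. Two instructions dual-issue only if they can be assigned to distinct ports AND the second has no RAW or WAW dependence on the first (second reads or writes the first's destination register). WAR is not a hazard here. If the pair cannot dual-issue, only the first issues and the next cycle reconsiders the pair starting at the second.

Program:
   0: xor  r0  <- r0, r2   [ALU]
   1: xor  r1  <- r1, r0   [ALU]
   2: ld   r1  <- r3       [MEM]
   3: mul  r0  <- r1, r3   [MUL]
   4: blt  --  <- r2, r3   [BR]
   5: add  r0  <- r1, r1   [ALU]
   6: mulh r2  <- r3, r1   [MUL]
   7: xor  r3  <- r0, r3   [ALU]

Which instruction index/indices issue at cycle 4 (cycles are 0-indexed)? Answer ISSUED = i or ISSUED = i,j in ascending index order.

ISSUED = 4,5

c0: i0 xor.ALU  RAW r0
c1: i1 xor.ALU  WAW r1
c2: i2 ld.MEM  RAW r1
c3: i3 mul.MUL  no-port MUL/BR
c4: i4&i5 blt.BR/add.ALU  2-wide
c5: i6&i7 mulh.MUL/xor.ALU  2-wide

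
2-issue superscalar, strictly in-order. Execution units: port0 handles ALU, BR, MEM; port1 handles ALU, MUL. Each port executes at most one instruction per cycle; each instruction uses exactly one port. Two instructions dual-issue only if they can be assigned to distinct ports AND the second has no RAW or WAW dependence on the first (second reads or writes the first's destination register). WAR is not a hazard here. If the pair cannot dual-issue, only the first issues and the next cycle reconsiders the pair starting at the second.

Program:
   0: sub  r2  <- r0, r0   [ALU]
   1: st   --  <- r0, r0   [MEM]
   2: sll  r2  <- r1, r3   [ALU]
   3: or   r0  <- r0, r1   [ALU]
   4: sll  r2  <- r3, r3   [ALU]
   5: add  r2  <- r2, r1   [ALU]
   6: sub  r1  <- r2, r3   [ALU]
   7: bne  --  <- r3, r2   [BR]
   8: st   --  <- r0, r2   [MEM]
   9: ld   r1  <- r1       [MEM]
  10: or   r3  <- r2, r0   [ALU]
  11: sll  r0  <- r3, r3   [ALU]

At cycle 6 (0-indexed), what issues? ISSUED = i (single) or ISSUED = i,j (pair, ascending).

ISSUED = 9,10

[0] i0+i1  sub.ALU+st.MEM  -- pair
[1] i2+i3  sll.ALU+or.ALU  -- pair
[2] i4  sll.ALU  -- RAW+WAW r2
[3] i5  add.ALU  -- RAW r2
[4] i6+i7  sub.ALU+bne.BR  -- pair
[5] i8  st.MEM  -- no-port MEM/MEM
[6] i9+i10  ld.MEM+or.ALU  -- pair
[7] i11  sll.ALU  -- tail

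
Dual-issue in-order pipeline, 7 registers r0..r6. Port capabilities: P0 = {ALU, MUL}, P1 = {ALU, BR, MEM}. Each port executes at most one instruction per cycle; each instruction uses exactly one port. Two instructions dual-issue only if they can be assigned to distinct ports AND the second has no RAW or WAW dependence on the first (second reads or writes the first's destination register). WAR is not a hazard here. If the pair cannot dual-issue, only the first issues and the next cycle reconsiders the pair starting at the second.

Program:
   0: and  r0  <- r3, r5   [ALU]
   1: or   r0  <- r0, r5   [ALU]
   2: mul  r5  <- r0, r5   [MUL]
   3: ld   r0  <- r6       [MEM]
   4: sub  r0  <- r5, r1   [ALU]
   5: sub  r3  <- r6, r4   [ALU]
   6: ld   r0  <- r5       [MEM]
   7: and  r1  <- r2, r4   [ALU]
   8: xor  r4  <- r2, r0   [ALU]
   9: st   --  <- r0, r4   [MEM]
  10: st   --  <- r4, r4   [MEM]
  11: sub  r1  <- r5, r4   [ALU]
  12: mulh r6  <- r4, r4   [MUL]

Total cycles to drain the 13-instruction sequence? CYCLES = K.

0. and.ALU @i0  | RAW+WAW r0
1. or.ALU @i1  | RAW r0
2. mul.MUL/ld.MEM @i2+i3  | pair
3. sub.ALU/sub.ALU @i4+i5  | pair
4. ld.MEM/and.ALU @i6+i7  | pair
5. xor.ALU @i8  | RAW r4
6. st.MEM @i9  | no-port MEM/MEM
7. st.MEM/sub.ALU @i10+i11  | pair
8. mulh.MUL @i12  | tail

CYCLES = 9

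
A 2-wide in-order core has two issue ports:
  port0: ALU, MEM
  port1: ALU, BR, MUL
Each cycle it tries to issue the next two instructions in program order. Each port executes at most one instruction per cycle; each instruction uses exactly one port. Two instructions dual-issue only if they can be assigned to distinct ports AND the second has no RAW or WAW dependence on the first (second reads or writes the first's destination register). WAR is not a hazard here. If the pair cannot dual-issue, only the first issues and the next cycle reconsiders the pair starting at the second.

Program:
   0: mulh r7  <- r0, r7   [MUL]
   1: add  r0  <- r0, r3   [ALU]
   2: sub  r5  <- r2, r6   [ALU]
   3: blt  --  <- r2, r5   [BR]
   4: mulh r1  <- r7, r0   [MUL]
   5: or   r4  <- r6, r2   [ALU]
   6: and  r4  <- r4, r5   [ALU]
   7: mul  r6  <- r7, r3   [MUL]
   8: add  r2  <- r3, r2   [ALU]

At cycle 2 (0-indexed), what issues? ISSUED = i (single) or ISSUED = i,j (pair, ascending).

0. mulh.MUL;add.ALU @i0,i1  | 2-wide
1. sub.ALU @i2  | RAW r5
2. blt.BR @i3  | no-port BR/MUL
3. mulh.MUL;or.ALU @i4,i5  | 2-wide
4. and.ALU;mul.MUL @i6,i7  | 2-wide
5. add.ALU @i8  | tail

ISSUED = 3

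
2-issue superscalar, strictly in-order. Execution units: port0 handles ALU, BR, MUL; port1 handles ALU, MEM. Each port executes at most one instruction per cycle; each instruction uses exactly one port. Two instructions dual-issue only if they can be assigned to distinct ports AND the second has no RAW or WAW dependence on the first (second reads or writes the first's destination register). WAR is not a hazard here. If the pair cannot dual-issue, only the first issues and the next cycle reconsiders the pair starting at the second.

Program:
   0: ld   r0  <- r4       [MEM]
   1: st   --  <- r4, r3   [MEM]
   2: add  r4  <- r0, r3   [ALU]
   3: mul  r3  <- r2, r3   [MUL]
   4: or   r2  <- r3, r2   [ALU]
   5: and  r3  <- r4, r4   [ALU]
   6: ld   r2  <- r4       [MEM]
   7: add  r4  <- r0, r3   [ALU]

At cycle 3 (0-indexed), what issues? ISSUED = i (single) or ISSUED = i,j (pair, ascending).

0. ld.MEM @i0  | no-port MEM/MEM
1. st.MEM;add.ALU @i1,i2  | pair
2. mul.MUL @i3  | RAW r3
3. or.ALU;and.ALU @i4,i5  | pair
4. ld.MEM;add.ALU @i6,i7  | pair

ISSUED = 4,5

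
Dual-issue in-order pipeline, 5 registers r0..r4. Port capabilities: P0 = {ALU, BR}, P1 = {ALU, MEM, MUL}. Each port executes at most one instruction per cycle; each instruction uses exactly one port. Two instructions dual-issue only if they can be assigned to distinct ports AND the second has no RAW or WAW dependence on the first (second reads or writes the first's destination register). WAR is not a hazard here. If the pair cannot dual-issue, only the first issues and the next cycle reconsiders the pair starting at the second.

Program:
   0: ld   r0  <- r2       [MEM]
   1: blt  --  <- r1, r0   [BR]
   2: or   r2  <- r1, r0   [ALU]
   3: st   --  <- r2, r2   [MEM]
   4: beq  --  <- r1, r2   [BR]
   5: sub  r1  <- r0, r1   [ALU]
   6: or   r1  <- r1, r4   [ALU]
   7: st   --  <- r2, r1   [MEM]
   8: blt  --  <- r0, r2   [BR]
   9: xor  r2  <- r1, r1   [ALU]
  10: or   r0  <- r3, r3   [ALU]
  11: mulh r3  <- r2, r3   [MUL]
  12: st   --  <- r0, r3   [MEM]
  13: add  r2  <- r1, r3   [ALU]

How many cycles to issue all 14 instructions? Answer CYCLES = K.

c0: i0 ld.MEM  RAW r0
c1: i1/i2 blt.BR;or.ALU  dual
c2: i3/i4 st.MEM;beq.BR  dual
c3: i5 sub.ALU  RAW+WAW r1
c4: i6 or.ALU  RAW r1
c5: i7/i8 st.MEM;blt.BR  dual
c6: i9/i10 xor.ALU;or.ALU  dual
c7: i11 mulh.MUL  no-port MUL/MEM
c8: i12/i13 st.MEM;add.ALU  dual

CYCLES = 9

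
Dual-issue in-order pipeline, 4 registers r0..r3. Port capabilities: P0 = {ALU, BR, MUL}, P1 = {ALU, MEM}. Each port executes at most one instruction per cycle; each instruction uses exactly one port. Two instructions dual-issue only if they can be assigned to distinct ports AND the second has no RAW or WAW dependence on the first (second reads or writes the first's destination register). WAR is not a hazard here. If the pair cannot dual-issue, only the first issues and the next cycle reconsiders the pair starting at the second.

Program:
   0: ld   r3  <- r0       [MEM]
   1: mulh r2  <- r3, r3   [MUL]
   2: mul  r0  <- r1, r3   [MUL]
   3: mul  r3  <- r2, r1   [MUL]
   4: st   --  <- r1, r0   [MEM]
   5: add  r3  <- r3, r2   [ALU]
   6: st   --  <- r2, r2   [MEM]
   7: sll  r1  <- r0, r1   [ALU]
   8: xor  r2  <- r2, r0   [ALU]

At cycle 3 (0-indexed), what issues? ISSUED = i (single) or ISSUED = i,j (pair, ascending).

[0] i0  ld  -- RAW r3
[1] i1  mulh  -- no-port MUL/MUL
[2] i2  mul  -- no-port MUL/MUL
[3] i3,i4  mul;st  -- 2-wide
[4] i5,i6  add;st  -- 2-wide
[5] i7,i8  sll;xor  -- 2-wide

ISSUED = 3,4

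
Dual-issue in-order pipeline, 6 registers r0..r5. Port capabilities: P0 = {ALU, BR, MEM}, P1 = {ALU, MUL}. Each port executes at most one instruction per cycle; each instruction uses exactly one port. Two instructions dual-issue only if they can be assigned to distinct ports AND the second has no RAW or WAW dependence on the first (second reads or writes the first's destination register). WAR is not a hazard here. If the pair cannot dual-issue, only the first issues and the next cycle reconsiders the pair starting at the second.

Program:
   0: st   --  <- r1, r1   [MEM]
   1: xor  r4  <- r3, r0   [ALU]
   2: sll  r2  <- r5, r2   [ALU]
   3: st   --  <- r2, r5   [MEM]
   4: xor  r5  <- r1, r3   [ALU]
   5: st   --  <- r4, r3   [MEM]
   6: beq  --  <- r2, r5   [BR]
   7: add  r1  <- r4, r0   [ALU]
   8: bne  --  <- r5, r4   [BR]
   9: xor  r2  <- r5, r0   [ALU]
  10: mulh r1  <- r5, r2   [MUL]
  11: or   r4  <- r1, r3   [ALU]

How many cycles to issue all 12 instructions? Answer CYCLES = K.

CYCLES = 8

#0 head=0: st xor i0&i1 2-wide
#1 head=2: sll i2 RAW r2
#2 head=3: st xor i3&i4 2-wide
#3 head=5: st i5 no-port MEM/BR
#4 head=6: beq add i6&i7 2-wide
#5 head=8: bne xor i8&i9 2-wide
#6 head=10: mulh i10 RAW r1
#7 head=11: or i11 tail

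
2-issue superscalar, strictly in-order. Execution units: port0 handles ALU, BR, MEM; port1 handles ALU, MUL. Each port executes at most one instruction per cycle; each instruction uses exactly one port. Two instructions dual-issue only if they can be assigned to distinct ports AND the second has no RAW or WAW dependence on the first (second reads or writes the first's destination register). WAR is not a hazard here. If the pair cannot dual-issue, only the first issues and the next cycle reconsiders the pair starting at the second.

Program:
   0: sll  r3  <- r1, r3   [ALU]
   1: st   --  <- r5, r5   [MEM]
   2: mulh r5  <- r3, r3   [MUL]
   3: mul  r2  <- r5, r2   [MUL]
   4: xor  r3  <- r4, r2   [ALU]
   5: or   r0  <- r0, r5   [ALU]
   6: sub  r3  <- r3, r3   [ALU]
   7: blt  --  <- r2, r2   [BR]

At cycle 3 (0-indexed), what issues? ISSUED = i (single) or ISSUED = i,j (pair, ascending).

ISSUED = 4,5

0. sll/st @i0,i1  | dual
1. mulh @i2  | no-port MUL/MUL
2. mul @i3  | RAW r2
3. xor/or @i4,i5  | dual
4. sub/blt @i6,i7  | dual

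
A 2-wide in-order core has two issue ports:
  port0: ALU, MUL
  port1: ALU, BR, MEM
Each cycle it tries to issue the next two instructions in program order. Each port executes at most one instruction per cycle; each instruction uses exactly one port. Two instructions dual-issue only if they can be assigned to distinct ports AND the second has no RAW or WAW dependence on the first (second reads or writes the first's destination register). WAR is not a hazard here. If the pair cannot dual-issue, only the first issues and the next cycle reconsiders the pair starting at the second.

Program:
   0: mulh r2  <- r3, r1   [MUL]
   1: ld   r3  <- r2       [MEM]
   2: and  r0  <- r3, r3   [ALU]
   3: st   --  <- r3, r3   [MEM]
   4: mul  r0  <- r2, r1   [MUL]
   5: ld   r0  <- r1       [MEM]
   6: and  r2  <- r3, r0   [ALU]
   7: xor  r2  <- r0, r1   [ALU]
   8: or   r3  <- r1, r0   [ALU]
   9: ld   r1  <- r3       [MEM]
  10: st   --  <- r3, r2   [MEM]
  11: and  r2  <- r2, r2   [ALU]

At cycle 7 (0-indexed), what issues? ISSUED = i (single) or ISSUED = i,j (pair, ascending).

ISSUED = 9

c0: i0 mulh.MUL  RAW r2
c1: i1 ld.MEM  RAW r3
c2: i2+i3 and.ALU;st.MEM  pair
c3: i4 mul.MUL  WAW r0
c4: i5 ld.MEM  RAW r0
c5: i6 and.ALU  WAW r2
c6: i7+i8 xor.ALU;or.ALU  pair
c7: i9 ld.MEM  no-port MEM/MEM
c8: i10+i11 st.MEM;and.ALU  pair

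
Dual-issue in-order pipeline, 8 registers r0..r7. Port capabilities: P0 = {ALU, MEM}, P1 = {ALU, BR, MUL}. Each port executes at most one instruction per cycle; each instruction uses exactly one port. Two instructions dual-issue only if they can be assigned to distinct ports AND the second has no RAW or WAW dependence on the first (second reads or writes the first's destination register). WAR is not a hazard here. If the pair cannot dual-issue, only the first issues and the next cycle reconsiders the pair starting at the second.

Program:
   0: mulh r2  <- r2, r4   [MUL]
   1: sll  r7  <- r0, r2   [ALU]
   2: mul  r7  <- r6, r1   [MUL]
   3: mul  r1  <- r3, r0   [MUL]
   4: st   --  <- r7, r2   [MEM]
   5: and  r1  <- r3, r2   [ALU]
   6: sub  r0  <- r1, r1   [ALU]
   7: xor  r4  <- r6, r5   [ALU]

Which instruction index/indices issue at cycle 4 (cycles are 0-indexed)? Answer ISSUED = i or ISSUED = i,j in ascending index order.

ISSUED = 5

c0: i0 mulh  RAW r2
c1: i1 sll  WAW r7
c2: i2 mul  no-port MUL/MUL
c3: i3/i4 mul;st  pair
c4: i5 and  RAW r1
c5: i6/i7 sub;xor  pair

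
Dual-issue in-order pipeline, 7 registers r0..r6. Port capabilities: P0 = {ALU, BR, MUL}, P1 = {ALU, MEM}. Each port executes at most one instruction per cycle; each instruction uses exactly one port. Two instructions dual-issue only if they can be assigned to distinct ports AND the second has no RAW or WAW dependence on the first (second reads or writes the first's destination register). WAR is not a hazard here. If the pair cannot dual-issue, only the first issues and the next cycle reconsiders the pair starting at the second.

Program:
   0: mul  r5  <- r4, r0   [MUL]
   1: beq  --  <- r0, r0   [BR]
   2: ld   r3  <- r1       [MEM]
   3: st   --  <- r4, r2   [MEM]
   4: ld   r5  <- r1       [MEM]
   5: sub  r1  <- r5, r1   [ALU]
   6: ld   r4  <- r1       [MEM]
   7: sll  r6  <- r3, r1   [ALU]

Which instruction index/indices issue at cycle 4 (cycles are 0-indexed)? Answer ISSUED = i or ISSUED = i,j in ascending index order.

ISSUED = 5

0. mul.MUL @i0  | no-port MUL/BR
1. beq.BR+ld.MEM @i1&i2  | pair
2. st.MEM @i3  | no-port MEM/MEM
3. ld.MEM @i4  | RAW r5
4. sub.ALU @i5  | RAW r1
5. ld.MEM+sll.ALU @i6&i7  | pair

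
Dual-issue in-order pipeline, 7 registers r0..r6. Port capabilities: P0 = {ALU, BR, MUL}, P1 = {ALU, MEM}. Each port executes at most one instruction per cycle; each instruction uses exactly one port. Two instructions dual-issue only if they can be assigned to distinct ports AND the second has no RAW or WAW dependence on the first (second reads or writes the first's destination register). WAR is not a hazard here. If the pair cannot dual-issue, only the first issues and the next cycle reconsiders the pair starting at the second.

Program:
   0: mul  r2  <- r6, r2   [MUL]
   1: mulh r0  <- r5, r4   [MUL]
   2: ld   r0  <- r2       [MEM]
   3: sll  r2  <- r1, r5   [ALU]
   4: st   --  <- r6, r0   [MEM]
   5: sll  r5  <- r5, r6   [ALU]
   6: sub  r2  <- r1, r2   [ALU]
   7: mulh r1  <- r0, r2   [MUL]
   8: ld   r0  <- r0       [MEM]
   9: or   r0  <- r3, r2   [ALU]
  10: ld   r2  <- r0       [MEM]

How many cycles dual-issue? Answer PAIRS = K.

  cy0 -> i0 (mul.MUL) no-port MUL/MUL
  cy1 -> i1 (mulh.MUL) WAW r0
  cy2 -> i2&i3 (ld.MEM/sll.ALU) pair
  cy3 -> i4&i5 (st.MEM/sll.ALU) pair
  cy4 -> i6 (sub.ALU) RAW r2
  cy5 -> i7&i8 (mulh.MUL/ld.MEM) pair
  cy6 -> i9 (or.ALU) RAW r0
  cy7 -> i10 (ld.MEM) tail

PAIRS = 3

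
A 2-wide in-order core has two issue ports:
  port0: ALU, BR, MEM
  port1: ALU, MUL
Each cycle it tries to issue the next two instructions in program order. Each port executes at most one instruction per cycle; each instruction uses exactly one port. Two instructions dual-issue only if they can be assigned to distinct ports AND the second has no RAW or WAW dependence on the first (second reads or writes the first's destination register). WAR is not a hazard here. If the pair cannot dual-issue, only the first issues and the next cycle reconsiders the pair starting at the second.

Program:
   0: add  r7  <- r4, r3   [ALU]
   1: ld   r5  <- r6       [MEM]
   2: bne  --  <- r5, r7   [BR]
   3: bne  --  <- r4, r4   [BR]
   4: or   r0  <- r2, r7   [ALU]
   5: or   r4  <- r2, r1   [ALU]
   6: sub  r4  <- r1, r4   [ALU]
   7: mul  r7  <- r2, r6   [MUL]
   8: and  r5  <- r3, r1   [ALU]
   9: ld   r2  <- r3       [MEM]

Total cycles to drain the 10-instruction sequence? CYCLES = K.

CYCLES = 6

[0] i0,i1  add.ALU ld.MEM  -- pair
[1] i2  bne.BR  -- no-port BR/BR
[2] i3,i4  bne.BR or.ALU  -- pair
[3] i5  or.ALU  -- RAW+WAW r4
[4] i6,i7  sub.ALU mul.MUL  -- pair
[5] i8,i9  and.ALU ld.MEM  -- pair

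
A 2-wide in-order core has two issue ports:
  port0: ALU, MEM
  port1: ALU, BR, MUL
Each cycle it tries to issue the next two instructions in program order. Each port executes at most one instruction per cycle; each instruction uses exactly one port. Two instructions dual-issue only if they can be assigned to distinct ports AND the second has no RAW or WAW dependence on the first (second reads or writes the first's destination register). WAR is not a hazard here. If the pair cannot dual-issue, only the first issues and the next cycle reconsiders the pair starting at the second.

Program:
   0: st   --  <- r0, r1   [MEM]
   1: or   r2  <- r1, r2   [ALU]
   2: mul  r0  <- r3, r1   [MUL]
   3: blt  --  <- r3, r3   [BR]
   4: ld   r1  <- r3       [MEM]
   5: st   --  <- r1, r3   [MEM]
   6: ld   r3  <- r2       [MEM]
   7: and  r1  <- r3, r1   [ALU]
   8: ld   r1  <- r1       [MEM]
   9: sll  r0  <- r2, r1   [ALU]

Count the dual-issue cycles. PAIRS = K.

t=0 i0,i1:st.MEM/or.ALU ; pair
t=1 i2:mul.MUL ; no-port MUL/BR
t=2 i3,i4:blt.BR/ld.MEM ; pair
t=3 i5:st.MEM ; no-port MEM/MEM
t=4 i6:ld.MEM ; RAW r3
t=5 i7:and.ALU ; RAW+WAW r1
t=6 i8:ld.MEM ; RAW r1
t=7 i9:sll.ALU ; tail

PAIRS = 2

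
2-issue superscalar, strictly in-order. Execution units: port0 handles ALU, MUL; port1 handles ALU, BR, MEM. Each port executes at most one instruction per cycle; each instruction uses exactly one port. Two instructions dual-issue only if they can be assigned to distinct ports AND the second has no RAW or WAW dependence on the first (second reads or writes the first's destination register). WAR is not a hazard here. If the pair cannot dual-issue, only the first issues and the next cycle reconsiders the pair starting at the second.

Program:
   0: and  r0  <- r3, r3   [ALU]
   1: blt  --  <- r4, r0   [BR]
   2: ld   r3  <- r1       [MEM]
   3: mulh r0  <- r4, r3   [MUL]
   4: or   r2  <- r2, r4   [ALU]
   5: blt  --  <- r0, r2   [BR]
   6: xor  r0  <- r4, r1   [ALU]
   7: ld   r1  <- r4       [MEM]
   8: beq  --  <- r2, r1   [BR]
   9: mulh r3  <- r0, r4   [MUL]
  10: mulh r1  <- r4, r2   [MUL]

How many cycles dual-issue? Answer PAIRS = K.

PAIRS = 3

  cy0 -> i0 (and) RAW r0
  cy1 -> i1 (blt) no-port BR/MEM
  cy2 -> i2 (ld) RAW r3
  cy3 -> i3,i4 (mulh/or) 2-wide
  cy4 -> i5,i6 (blt/xor) 2-wide
  cy5 -> i7 (ld) no-port MEM/BR
  cy6 -> i8,i9 (beq/mulh) 2-wide
  cy7 -> i10 (mulh) tail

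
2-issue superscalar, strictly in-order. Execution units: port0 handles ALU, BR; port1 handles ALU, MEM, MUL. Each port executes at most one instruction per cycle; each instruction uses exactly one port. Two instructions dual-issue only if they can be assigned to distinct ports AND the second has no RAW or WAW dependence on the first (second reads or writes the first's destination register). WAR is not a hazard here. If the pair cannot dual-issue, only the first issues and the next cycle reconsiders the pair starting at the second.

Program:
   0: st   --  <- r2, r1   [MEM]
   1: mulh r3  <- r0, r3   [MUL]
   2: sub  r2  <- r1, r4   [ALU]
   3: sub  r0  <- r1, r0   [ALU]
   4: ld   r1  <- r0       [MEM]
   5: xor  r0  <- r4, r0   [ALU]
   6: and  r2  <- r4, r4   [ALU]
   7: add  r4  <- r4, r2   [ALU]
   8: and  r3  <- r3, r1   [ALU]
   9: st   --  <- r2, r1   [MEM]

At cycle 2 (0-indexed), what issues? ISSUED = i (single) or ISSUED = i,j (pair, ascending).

ISSUED = 3

c0: i0 st.MEM  no-port MEM/MUL
c1: i1+i2 mulh.MUL/sub.ALU  pair
c2: i3 sub.ALU  RAW r0
c3: i4+i5 ld.MEM/xor.ALU  pair
c4: i6 and.ALU  RAW r2
c5: i7+i8 add.ALU/and.ALU  pair
c6: i9 st.MEM  tail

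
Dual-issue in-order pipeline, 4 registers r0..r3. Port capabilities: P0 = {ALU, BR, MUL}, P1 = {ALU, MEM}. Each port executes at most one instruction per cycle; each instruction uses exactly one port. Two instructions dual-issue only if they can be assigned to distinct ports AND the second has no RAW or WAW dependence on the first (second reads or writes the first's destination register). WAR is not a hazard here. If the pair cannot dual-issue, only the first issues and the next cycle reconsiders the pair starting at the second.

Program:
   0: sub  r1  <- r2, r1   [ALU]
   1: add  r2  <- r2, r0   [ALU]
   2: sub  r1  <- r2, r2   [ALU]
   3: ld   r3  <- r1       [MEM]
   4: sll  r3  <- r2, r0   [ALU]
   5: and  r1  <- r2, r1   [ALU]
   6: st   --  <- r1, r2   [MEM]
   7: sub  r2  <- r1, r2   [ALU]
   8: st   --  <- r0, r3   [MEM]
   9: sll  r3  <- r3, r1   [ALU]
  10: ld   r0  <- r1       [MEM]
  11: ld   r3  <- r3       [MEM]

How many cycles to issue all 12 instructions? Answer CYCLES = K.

CYCLES = 8

[0] i0,i1  sub.ALU/add.ALU  -- 2-wide
[1] i2  sub.ALU  -- RAW r1
[2] i3  ld.MEM  -- WAW r3
[3] i4,i5  sll.ALU/and.ALU  -- 2-wide
[4] i6,i7  st.MEM/sub.ALU  -- 2-wide
[5] i8,i9  st.MEM/sll.ALU  -- 2-wide
[6] i10  ld.MEM  -- no-port MEM/MEM
[7] i11  ld.MEM  -- tail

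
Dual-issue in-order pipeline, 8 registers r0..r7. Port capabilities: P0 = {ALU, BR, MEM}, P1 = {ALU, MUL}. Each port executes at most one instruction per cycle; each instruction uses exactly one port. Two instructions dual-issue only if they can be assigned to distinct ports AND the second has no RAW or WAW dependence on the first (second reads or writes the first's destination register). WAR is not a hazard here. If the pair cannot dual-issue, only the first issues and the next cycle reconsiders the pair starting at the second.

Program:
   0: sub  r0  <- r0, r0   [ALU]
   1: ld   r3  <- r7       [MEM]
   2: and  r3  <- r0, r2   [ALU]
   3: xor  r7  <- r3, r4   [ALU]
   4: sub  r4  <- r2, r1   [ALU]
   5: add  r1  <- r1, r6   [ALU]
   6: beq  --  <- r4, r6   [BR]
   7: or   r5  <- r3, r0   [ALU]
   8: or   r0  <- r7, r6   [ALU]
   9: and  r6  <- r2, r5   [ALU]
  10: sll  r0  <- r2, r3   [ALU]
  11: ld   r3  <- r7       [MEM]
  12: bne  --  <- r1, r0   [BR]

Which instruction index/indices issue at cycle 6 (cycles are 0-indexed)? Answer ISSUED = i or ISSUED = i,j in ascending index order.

0. sub.ALU;ld.MEM @i0/i1  | dual
1. and.ALU @i2  | RAW r3
2. xor.ALU;sub.ALU @i3/i4  | dual
3. add.ALU;beq.BR @i5/i6  | dual
4. or.ALU;or.ALU @i7/i8  | dual
5. and.ALU;sll.ALU @i9/i10  | dual
6. ld.MEM @i11  | no-port MEM/BR
7. bne.BR @i12  | tail

ISSUED = 11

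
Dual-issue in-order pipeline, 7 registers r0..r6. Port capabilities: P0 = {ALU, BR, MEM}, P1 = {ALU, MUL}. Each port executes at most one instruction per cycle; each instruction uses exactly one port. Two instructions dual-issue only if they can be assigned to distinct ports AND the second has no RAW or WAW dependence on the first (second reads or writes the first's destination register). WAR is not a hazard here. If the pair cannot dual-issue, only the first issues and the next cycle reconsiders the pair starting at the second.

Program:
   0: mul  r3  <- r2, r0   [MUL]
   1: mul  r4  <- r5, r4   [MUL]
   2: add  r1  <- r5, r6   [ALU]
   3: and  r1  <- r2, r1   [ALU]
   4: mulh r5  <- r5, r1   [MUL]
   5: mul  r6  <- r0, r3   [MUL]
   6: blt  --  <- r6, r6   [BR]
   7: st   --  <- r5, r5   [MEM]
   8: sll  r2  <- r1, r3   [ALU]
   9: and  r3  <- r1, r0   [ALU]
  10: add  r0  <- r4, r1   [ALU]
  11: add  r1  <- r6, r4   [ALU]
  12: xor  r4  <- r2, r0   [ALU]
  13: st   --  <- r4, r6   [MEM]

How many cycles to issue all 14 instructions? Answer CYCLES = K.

CYCLES = 10

[0] i0  mul  -- no-port MUL/MUL
[1] i1,i2  mul/add  -- pair
[2] i3  and  -- RAW r1
[3] i4  mulh  -- no-port MUL/MUL
[4] i5  mul  -- RAW r6
[5] i6  blt  -- no-port BR/MEM
[6] i7,i8  st/sll  -- pair
[7] i9,i10  and/add  -- pair
[8] i11,i12  add/xor  -- pair
[9] i13  st  -- tail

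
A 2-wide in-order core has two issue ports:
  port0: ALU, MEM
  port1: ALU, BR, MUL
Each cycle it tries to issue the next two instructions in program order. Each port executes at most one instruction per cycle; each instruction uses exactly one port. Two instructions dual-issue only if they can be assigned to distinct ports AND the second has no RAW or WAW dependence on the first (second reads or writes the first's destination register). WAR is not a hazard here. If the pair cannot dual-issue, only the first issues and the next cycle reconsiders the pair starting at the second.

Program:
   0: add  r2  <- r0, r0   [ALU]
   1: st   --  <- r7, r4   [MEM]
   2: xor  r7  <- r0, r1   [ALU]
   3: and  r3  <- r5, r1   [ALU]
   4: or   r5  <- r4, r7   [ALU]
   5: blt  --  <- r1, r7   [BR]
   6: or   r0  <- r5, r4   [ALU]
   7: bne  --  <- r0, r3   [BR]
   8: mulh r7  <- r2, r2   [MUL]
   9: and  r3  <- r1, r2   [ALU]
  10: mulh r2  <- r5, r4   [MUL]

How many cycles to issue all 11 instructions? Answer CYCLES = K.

CYCLES = 7

  cy0 -> i0,i1 (add;st) pair
  cy1 -> i2,i3 (xor;and) pair
  cy2 -> i4,i5 (or;blt) pair
  cy3 -> i6 (or) RAW r0
  cy4 -> i7 (bne) no-port BR/MUL
  cy5 -> i8,i9 (mulh;and) pair
  cy6 -> i10 (mulh) tail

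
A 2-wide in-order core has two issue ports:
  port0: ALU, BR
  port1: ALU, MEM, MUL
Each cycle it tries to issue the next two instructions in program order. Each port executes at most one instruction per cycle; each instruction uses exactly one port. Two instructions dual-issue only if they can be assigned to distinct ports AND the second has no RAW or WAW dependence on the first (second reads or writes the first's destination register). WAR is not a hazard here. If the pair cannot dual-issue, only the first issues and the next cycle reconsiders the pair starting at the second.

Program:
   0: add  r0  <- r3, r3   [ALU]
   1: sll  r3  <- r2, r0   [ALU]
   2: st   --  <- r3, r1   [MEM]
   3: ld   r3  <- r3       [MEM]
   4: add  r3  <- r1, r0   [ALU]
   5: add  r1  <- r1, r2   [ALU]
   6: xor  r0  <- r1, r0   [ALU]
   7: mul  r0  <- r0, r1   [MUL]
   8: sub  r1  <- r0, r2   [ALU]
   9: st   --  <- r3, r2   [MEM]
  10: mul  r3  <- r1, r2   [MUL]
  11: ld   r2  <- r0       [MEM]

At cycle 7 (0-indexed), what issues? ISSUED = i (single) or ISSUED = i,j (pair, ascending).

#0 head=0: add.ALU i0 RAW r0
#1 head=1: sll.ALU i1 RAW r3
#2 head=2: st.MEM i2 no-port MEM/MEM
#3 head=3: ld.MEM i3 WAW r3
#4 head=4: add.ALU+add.ALU i4/i5 2-wide
#5 head=6: xor.ALU i6 RAW+WAW r0
#6 head=7: mul.MUL i7 RAW r0
#7 head=8: sub.ALU+st.MEM i8/i9 2-wide
#8 head=10: mul.MUL i10 no-port MUL/MEM
#9 head=11: ld.MEM i11 tail

ISSUED = 8,9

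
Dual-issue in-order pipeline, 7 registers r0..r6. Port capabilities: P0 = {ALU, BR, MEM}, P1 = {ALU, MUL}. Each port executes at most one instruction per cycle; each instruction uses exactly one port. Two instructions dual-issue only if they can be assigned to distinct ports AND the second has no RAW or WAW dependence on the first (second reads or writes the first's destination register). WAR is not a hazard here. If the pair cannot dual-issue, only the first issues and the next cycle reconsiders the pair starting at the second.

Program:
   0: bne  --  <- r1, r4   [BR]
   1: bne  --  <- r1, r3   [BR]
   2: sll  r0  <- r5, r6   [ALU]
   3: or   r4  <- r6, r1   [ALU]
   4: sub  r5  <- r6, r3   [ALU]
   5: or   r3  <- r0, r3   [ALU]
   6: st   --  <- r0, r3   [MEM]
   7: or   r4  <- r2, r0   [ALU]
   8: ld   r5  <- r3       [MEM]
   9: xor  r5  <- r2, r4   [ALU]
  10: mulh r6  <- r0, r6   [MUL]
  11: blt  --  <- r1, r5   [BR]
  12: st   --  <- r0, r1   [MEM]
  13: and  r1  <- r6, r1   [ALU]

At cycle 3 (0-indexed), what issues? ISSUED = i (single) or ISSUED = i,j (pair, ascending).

ISSUED = 5

0. bne @i0  | no-port BR/BR
1. bne sll @i1+i2  | dual
2. or sub @i3+i4  | dual
3. or @i5  | RAW r3
4. st or @i6+i7  | dual
5. ld @i8  | WAW r5
6. xor mulh @i9+i10  | dual
7. blt @i11  | no-port BR/MEM
8. st and @i12+i13  | dual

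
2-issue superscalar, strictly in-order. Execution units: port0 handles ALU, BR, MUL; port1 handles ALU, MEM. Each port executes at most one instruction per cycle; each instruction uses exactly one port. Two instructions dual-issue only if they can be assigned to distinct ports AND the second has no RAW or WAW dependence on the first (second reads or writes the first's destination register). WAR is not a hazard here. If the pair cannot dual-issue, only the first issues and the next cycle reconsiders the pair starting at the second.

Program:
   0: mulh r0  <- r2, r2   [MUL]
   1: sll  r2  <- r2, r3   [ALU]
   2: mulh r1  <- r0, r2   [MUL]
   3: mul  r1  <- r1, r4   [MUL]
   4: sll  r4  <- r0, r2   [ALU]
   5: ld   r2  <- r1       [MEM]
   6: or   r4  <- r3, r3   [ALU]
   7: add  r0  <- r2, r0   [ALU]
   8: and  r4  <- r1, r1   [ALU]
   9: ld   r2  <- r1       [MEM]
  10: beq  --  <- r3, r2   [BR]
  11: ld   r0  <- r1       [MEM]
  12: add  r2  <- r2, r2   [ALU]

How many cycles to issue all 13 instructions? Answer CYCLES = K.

CYCLES = 8

c0: i0+i1 mulh.MUL/sll.ALU  pair
c1: i2 mulh.MUL  no-port MUL/MUL
c2: i3+i4 mul.MUL/sll.ALU  pair
c3: i5+i6 ld.MEM/or.ALU  pair
c4: i7+i8 add.ALU/and.ALU  pair
c5: i9 ld.MEM  RAW r2
c6: i10+i11 beq.BR/ld.MEM  pair
c7: i12 add.ALU  tail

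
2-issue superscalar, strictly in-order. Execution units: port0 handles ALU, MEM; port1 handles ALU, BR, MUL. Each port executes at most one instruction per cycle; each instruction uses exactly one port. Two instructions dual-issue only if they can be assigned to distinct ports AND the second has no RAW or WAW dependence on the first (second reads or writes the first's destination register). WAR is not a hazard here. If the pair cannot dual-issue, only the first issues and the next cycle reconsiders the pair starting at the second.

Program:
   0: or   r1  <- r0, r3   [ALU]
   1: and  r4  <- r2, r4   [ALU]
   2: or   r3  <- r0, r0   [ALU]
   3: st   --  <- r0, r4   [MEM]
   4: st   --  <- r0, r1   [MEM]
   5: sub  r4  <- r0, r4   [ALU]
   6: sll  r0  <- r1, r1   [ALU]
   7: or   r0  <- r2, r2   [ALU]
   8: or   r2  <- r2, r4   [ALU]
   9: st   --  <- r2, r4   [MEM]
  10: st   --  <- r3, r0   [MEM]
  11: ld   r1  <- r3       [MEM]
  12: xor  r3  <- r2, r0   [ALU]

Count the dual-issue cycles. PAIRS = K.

PAIRS = 5

t=0 i0/i1:or.ALU+and.ALU ; pair
t=1 i2/i3:or.ALU+st.MEM ; pair
t=2 i4/i5:st.MEM+sub.ALU ; pair
t=3 i6:sll.ALU ; WAW r0
t=4 i7/i8:or.ALU+or.ALU ; pair
t=5 i9:st.MEM ; no-port MEM/MEM
t=6 i10:st.MEM ; no-port MEM/MEM
t=7 i11/i12:ld.MEM+xor.ALU ; pair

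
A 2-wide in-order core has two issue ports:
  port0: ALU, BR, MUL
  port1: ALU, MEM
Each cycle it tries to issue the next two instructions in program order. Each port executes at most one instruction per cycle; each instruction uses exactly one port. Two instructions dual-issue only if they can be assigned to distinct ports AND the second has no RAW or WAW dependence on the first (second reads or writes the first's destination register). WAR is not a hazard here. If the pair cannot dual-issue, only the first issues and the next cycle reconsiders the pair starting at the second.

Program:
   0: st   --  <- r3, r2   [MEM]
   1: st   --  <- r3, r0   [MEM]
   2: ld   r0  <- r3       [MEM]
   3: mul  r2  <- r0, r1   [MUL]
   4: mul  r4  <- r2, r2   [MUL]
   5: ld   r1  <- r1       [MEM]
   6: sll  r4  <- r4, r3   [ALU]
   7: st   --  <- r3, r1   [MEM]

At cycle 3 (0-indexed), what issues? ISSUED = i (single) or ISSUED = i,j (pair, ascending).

ISSUED = 3

t=0 i0:st ; no-port MEM/MEM
t=1 i1:st ; no-port MEM/MEM
t=2 i2:ld ; RAW r0
t=3 i3:mul ; no-port MUL/MUL
t=4 i4+i5:mul/ld ; 2-wide
t=5 i6+i7:sll/st ; 2-wide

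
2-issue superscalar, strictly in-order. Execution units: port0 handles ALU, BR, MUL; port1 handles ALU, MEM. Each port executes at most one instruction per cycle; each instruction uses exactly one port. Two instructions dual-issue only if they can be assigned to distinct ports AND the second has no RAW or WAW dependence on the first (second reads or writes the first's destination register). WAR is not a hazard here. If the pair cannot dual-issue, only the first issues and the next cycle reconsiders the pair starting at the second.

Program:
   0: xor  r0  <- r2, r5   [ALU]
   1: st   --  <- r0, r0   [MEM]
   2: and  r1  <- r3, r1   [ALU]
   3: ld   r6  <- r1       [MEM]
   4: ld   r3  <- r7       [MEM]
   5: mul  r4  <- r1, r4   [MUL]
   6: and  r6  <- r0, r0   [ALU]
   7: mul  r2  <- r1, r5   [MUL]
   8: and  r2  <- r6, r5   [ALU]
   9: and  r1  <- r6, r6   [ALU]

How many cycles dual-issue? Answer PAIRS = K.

[0] i0  xor  -- RAW r0
[1] i1/i2  st+and  -- 2-wide
[2] i3  ld  -- no-port MEM/MEM
[3] i4/i5  ld+mul  -- 2-wide
[4] i6/i7  and+mul  -- 2-wide
[5] i8/i9  and+and  -- 2-wide

PAIRS = 4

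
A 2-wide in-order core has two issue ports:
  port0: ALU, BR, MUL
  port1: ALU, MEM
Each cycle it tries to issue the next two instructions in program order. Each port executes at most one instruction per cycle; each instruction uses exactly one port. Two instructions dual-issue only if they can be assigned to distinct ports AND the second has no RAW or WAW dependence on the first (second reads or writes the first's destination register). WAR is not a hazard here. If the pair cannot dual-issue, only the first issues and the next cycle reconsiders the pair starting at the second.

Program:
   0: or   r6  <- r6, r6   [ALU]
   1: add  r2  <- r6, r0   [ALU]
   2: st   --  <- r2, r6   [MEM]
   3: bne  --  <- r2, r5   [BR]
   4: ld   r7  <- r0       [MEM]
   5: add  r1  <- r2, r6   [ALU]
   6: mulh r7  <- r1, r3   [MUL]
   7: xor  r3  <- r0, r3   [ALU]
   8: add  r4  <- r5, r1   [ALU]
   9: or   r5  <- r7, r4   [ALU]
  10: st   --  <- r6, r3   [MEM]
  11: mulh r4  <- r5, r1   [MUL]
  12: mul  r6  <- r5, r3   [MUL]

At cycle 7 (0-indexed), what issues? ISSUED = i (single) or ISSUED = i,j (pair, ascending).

0. or.ALU @i0  | RAW r6
1. add.ALU @i1  | RAW r2
2. st.MEM bne.BR @i2,i3  | 2-wide
3. ld.MEM add.ALU @i4,i5  | 2-wide
4. mulh.MUL xor.ALU @i6,i7  | 2-wide
5. add.ALU @i8  | RAW r4
6. or.ALU st.MEM @i9,i10  | 2-wide
7. mulh.MUL @i11  | no-port MUL/MUL
8. mul.MUL @i12  | tail

ISSUED = 11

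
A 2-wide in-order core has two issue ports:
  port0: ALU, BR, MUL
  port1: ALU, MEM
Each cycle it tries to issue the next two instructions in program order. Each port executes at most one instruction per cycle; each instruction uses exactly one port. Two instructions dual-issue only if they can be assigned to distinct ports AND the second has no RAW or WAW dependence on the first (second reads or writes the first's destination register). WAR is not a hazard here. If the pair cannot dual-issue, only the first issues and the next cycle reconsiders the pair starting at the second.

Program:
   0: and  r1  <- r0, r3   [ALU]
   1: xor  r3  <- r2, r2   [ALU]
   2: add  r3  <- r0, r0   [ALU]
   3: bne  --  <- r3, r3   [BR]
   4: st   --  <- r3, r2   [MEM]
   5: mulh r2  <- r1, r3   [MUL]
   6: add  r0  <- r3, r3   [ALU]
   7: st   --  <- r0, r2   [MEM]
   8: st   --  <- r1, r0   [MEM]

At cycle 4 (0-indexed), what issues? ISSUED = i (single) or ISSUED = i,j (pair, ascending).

t=0 i0,i1:and.ALU+xor.ALU ; pair
t=1 i2:add.ALU ; RAW r3
t=2 i3,i4:bne.BR+st.MEM ; pair
t=3 i5,i6:mulh.MUL+add.ALU ; pair
t=4 i7:st.MEM ; no-port MEM/MEM
t=5 i8:st.MEM ; tail

ISSUED = 7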